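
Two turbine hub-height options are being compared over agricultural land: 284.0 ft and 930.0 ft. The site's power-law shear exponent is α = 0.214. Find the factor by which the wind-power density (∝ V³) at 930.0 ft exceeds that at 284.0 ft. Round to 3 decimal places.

Speed ratio: V_B/V_A = (z_B/z_A)^α = (930.0/284.0)^0.214 = (3.2746)^0.214 = 1.28898
Power-density ratio: P_B/P_A = (V_B/V_A)³ = (1.28898)³ = 2.14159

2.142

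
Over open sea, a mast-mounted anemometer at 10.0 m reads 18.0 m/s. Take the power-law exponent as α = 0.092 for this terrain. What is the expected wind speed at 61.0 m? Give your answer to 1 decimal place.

21.3 m/s

Power-law profile: V₂ = V₁ · (z₂/z₁)^α
V₂ = 18.0 × (61.0/10.0)^0.092 = 18.0 × (6.1000)^0.092
    = 18.0 × 1.1810 = 21.2580 m/s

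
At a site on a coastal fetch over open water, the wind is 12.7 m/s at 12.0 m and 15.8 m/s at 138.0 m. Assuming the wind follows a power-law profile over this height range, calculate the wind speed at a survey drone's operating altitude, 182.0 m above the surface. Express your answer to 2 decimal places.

First find α: α = ln(V₂/V₁)/ln(z₂/z₁) = ln(15.8/12.7)/ln(138.0/12.0) = 0.21841/2.44235 = 0.0894
Extrapolate from 138.0 m to 182.0 m: V₃ = 15.8 × (182.0/138.0)^0.0894 = 15.8 × 1.0251 = 16.1959 m/s

16.20 m/s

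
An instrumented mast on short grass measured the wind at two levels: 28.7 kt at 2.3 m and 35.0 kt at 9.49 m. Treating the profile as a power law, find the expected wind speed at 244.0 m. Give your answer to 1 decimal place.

First find α: α = ln(V₂/V₁)/ln(z₂/z₁) = ln(35.0/28.7)/ln(9.49/2.3) = 0.19845/1.41733 = 0.1400
Extrapolate from 9.49 m to 244.0 m: V₃ = 35.0 × (244.0/9.49)^0.1400 = 35.0 × 1.5756 = 55.1455 kt

55.1 kt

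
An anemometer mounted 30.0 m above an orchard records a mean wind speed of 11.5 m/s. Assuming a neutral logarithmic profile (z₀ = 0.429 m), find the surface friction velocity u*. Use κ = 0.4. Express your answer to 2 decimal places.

Log law: V(z) = (u*/κ) · ln(z/z₀) ⇒ u* = κ · V / ln(z/z₀)
u* = 0.4 × 11.5 / ln(30.0/0.429) = 0.4 × 11.5 / 4.2475
   = 4.6000 / 4.2475 = 1.0830 m/s

u* ≈ 1.08 m/s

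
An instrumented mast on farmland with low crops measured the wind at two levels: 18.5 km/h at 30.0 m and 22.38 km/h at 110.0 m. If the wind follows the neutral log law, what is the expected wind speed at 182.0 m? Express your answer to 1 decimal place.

Log law: V ∝ ln(z/z₀). From the pair, with r = V₁/V₂ = 0.82663,
ln z₀ = (ln z₁ − r·ln z₂)/(1 − r) = (3.4012 − 0.82663×4.7005)/0.17337 = -2.7938 → z₀ = 0.06119 m
V₃ = V₁ · ln(z₃/z₀)/ln(z₁/z₀) = 18.5 × 7.9978/6.1950 = 23.8837 km/h

23.9 km/h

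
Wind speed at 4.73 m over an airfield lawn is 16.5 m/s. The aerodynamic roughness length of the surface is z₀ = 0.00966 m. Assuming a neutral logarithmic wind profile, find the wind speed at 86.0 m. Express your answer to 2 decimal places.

Log law: V(z) ∝ ln(z/z₀), so V₂/V₁ = ln(z₂/z₀) / ln(z₁/z₀).
ln(86.0/0.00966) = 9.0941, ln(4.73/0.00966) = 6.1937
V₂ = 16.5 × 9.0941/6.1937 = 16.5 × 1.4683 = 24.2267 m/s

24.23 m/s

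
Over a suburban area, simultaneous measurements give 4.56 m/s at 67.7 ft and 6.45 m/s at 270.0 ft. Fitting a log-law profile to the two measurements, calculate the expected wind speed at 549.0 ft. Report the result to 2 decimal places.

7.42 m/s

Log law: V ∝ ln(z/z₀). From the pair, with r = V₁/V₂ = 0.70698,
ln z₀ = (ln z₁ − r·ln z₂)/(1 − r) = (4.2151 − 0.70698×5.5984)/0.29302 = 0.8775 → z₀ = 2.405 ft
V₃ = V₁ · ln(z₃/z₀)/ln(z₁/z₀) = 4.56 × 5.4306/3.3376 = 7.4196 m/s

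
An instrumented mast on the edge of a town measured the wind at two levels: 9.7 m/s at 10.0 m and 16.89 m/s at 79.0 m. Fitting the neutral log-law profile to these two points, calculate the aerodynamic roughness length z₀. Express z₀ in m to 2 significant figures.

Log law: V(z) ∝ ln(z/z₀). With r = V₁/V₂ = 9.7/16.89 = 0.57430,
r · ln(z₂/z₀) = ln(z₁/z₀) ⇒ ln z₀ = (ln z₁ − r·ln z₂)/(1 − r)
ln z₀ = (2.30259 − 0.57430×4.36945) / 0.42570 = -0.4858
z₀ = exp(-0.4858) = 0.6152 m

z₀ ≈ 0.62 m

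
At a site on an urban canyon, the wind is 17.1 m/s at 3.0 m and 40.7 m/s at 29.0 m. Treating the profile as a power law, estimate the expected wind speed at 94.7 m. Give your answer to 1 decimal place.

First find α: α = ln(V₂/V₁)/ln(z₂/z₁) = ln(40.7/17.1)/ln(29.0/3.0) = 0.86715/2.26868 = 0.3822
Extrapolate from 29.0 m to 94.7 m: V₃ = 40.7 × (94.7/29.0)^0.3822 = 40.7 × 1.5720 = 63.9794 m/s

64.0 m/s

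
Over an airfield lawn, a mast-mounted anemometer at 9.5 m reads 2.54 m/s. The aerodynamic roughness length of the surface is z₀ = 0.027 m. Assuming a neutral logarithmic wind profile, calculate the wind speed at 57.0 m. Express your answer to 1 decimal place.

3.3 m/s

Log law: V(z) ∝ ln(z/z₀), so V₂/V₁ = ln(z₂/z₀) / ln(z₁/z₀).
ln(57.0/0.027) = 7.6550, ln(9.5/0.027) = 5.8632
V₂ = 2.54 × 7.6550/5.8632 = 2.54 × 1.3056 = 3.3162 m/s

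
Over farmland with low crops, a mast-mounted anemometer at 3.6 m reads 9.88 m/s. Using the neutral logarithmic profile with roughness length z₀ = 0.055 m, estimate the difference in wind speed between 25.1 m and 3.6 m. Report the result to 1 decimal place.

Log law: V₂ = V₁ · ln(z₂/z₀)/ln(z₁/z₀) = 9.88 × 6.1233/4.1814 = 14.4685 m/s
ΔV = 14.4685 − 9.88 = 4.5885 m/s

4.6 m/s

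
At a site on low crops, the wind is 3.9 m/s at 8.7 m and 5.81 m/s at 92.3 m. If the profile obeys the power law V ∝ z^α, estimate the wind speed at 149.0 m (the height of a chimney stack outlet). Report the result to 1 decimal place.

6.3 m/s

First find α: α = ln(V₂/V₁)/ln(z₂/z₁) = ln(5.81/3.9)/ln(92.3/8.7) = 0.39860/2.36172 = 0.1688
Extrapolate from 92.3 m to 149.0 m: V₃ = 5.81 × (149.0/92.3)^0.1688 = 5.81 × 1.0842 = 6.2991 m/s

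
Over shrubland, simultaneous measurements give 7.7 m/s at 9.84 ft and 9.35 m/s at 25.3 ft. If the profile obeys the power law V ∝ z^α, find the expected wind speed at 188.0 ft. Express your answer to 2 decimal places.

14.12 m/s

First find α: α = ln(V₂/V₁)/ln(z₂/z₁) = ln(9.35/7.7)/ln(25.3/9.84) = 0.19416/0.94435 = 0.2056
Extrapolate from 25.3 ft to 188.0 ft: V₃ = 9.35 × (188.0/25.3)^0.2056 = 9.35 × 1.5104 = 14.1220 m/s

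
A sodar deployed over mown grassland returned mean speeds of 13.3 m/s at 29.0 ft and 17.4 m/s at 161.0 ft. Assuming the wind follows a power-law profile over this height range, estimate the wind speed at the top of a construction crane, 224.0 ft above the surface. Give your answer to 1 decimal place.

18.3 m/s

First find α: α = ln(V₂/V₁)/ln(z₂/z₁) = ln(17.4/13.3)/ln(161.0/29.0) = 0.26871/1.71411 = 0.1568
Extrapolate from 161.0 ft to 224.0 ft: V₃ = 17.4 × (224.0/161.0)^0.1568 = 17.4 × 1.0531 = 18.3245 m/s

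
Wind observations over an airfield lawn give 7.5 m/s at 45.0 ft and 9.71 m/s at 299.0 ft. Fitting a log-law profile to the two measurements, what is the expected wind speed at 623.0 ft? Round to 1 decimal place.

Log law: V ∝ ln(z/z₀). From the pair, with r = V₁/V₂ = 0.77240,
ln z₀ = (ln z₁ − r·ln z₂)/(1 − r) = (3.8067 − 0.77240×5.7004)/0.22760 = -2.6202 → z₀ = 0.07279 ft
V₃ = V₁ · ln(z₃/z₀)/ln(z₁/z₀) = 7.5 × 9.0547/6.4269 = 10.5667 m/s

10.6 m/s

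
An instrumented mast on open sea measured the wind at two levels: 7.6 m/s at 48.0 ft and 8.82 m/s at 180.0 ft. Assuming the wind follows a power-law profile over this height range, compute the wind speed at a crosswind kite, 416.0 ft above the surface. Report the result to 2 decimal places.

9.69 m/s

First find α: α = ln(V₂/V₁)/ln(z₂/z₁) = ln(8.82/7.6)/ln(180.0/48.0) = 0.14887/1.32176 = 0.1126
Extrapolate from 180.0 ft to 416.0 ft: V₃ = 8.82 × (416.0/180.0)^0.1126 = 8.82 × 1.0990 = 9.6927 m/s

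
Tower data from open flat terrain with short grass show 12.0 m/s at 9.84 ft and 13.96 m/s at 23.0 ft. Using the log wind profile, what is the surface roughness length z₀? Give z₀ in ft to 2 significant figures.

Log law: V(z) ∝ ln(z/z₀). With r = V₁/V₂ = 12.0/13.96 = 0.85960,
r · ln(z₂/z₀) = ln(z₁/z₀) ⇒ ln z₀ = (ln z₁ − r·ln z₂)/(1 − r)
ln z₀ = (2.28646 − 0.85960×3.13549) / 0.14040 = -2.9117
z₀ = exp(-2.9117) = 0.05438 ft

z₀ ≈ 0.054 ft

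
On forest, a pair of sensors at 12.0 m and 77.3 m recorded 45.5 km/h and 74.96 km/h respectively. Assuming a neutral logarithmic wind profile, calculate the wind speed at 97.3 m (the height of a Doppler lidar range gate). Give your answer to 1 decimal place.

Log law: V ∝ ln(z/z₀). From the pair, with r = V₁/V₂ = 0.60699,
ln z₀ = (ln z₁ − r·ln z₂)/(1 − r) = (2.4849 − 0.60699×4.3477)/0.39301 = -0.3921 → z₀ = 0.6756 m
V₃ = V₁ · ln(z₃/z₀)/ln(z₁/z₀) = 45.5 × 4.9699/2.8770 = 78.5991 km/h

78.6 km/h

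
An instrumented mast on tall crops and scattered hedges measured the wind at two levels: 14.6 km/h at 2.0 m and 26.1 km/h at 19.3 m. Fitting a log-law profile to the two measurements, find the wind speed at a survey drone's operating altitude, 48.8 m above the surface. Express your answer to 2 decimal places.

Log law: V ∝ ln(z/z₀). From the pair, with r = V₁/V₂ = 0.55939,
ln z₀ = (ln z₁ − r·ln z₂)/(1 − r) = (0.6931 − 0.55939×2.9601)/0.44061 = -2.1849 → z₀ = 0.1125 m
V₃ = V₁ · ln(z₃/z₀)/ln(z₁/z₀) = 14.6 × 6.0726/2.8781 = 30.8057 km/h

30.81 km/h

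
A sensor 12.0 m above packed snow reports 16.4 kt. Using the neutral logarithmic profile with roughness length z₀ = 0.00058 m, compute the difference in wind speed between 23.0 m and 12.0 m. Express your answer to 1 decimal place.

1.1 kt

Log law: V₂ = V₁ · ln(z₂/z₀)/ln(z₁/z₀) = 16.4 × 10.5880/9.9374 = 17.4737 kt
ΔV = 17.4737 − 16.4 = 1.0737 kt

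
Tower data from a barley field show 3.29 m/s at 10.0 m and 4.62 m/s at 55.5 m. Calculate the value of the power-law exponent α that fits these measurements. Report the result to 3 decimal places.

Power law: V₂/V₁ = (z₂/z₁)^α ⇒ α = ln(V₂/V₁) / ln(z₂/z₁)
α = ln(4.62/3.29) / ln(55.5/10.0) = ln(1.4043) / ln(5.5500)
  = 0.33951 / 1.71380 = 0.19810

α ≈ 0.198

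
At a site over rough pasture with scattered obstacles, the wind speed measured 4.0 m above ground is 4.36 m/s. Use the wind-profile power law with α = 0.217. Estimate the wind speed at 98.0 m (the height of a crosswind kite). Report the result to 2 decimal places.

8.73 m/s

Power-law profile: V₂ = V₁ · (z₂/z₁)^α
V₂ = 4.36 × (98.0/4.0)^0.217 = 4.36 × (24.5000)^0.217
    = 4.36 × 2.0019 = 8.7284 m/s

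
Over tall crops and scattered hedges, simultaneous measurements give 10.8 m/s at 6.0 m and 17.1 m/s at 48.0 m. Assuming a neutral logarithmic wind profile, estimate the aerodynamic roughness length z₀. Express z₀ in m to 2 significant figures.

z₀ ≈ 0.17 m

Log law: V(z) ∝ ln(z/z₀). With r = V₁/V₂ = 10.8/17.1 = 0.63158,
r · ln(z₂/z₀) = ln(z₁/z₀) ⇒ ln z₀ = (ln z₁ − r·ln z₂)/(1 − r)
ln z₀ = (1.79176 − 0.63158×3.87120) / 0.36842 = -1.7730
z₀ = exp(-1.7730) = 0.1698 m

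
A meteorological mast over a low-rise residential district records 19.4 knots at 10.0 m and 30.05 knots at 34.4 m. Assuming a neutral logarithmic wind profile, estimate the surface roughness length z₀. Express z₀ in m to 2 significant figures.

Log law: V(z) ∝ ln(z/z₀). With r = V₁/V₂ = 19.4/30.05 = 0.64559,
r · ln(z₂/z₀) = ln(z₁/z₀) ⇒ ln z₀ = (ln z₁ − r·ln z₂)/(1 − r)
ln z₀ = (2.30259 − 0.64559×3.53806) / 0.35441 = 0.0521
z₀ = exp(0.0521) = 1.053 m

z₀ ≈ 1.1 m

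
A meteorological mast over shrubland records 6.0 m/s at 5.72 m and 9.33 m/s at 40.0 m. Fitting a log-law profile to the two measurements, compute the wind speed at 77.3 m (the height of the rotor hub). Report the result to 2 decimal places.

10.46 m/s

Log law: V ∝ ln(z/z₀). From the pair, with r = V₁/V₂ = 0.64309,
ln z₀ = (ln z₁ − r·ln z₂)/(1 − r) = (1.7440 − 0.64309×3.6889)/0.35691 = -1.7604 → z₀ = 0.1720 m
V₃ = V₁ · ln(z₃/z₀)/ln(z₁/z₀) = 6.0 × 6.1081/3.5043 = 10.4580 m/s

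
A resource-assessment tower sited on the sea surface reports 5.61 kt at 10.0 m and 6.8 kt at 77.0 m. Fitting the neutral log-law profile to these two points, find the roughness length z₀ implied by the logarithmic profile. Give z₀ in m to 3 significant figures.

z₀ ≈ 0.000662 m

Log law: V(z) ∝ ln(z/z₀). With r = V₁/V₂ = 5.61/6.8 = 0.82500,
r · ln(z₂/z₀) = ln(z₁/z₀) ⇒ ln z₀ = (ln z₁ − r·ln z₂)/(1 − r)
ln z₀ = (2.30259 − 0.82500×4.34381) / 0.17500 = -7.3203
z₀ = exp(-7.3203) = 0.0006620 m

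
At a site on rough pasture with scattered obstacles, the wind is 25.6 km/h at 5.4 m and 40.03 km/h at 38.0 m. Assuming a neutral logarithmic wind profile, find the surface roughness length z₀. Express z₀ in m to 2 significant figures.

Log law: V(z) ∝ ln(z/z₀). With r = V₁/V₂ = 25.6/40.03 = 0.63952,
r · ln(z₂/z₀) = ln(z₁/z₀) ⇒ ln z₀ = (ln z₁ − r·ln z₂)/(1 − r)
ln z₀ = (1.68640 − 0.63952×3.63759) / 0.36048 = -1.7752
z₀ = exp(-1.7752) = 0.1695 m

z₀ ≈ 0.17 m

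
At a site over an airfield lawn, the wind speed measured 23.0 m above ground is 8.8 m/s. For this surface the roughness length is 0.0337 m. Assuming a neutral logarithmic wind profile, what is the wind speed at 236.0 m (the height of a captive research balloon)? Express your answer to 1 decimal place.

Log law: V(z) ∝ ln(z/z₀), so V₂/V₁ = ln(z₂/z₀) / ln(z₁/z₀).
ln(236.0/0.0337) = 8.8541, ln(23.0/0.0337) = 6.5258
V₂ = 8.8 × 8.8541/6.5258 = 8.8 × 1.3568 = 11.9398 m/s

11.9 m/s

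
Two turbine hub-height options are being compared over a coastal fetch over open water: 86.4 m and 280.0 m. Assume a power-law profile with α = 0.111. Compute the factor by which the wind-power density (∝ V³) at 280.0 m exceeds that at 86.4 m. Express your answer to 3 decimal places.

Speed ratio: V_B/V_A = (z_B/z_A)^α = (280.0/86.4)^0.111 = (3.2407)^0.111 = 1.13941
Power-density ratio: P_B/P_A = (V_B/V_A)³ = (1.13941)³ = 1.47926

1.479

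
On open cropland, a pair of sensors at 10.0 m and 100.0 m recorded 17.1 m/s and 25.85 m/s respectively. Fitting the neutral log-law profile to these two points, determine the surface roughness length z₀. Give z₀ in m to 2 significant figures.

z₀ ≈ 0.11 m

Log law: V(z) ∝ ln(z/z₀). With r = V₁/V₂ = 17.1/25.85 = 0.66151,
r · ln(z₂/z₀) = ln(z₁/z₀) ⇒ ln z₀ = (ln z₁ − r·ln z₂)/(1 − r)
ln z₀ = (2.30259 − 0.66151×4.60517) / 0.33849 = -2.1973
z₀ = exp(-2.1973) = 0.1111 m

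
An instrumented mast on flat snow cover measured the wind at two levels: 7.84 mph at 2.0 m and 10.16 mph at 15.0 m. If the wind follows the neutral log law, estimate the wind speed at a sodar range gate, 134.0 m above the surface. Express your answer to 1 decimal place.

Log law: V ∝ ln(z/z₀). From the pair, with r = V₁/V₂ = 0.77165,
ln z₀ = (ln z₁ − r·ln z₂)/(1 − r) = (0.6931 − 0.77165×2.7081)/0.22835 = -6.1158 → z₀ = 0.002208 m
V₃ = V₁ · ln(z₃/z₀)/ln(z₁/z₀) = 7.84 × 11.0137/6.8090 = 12.6814 mph

12.7 mph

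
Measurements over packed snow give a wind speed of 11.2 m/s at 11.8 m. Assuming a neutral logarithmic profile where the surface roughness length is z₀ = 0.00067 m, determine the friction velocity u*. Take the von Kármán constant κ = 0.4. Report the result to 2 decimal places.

u* ≈ 0.46 m/s

Log law: V(z) = (u*/κ) · ln(z/z₀) ⇒ u* = κ · V / ln(z/z₀)
u* = 0.4 × 11.2 / ln(11.8/0.00067) = 0.4 × 11.2 / 9.7763
   = 4.4800 / 9.7763 = 0.4582 m/s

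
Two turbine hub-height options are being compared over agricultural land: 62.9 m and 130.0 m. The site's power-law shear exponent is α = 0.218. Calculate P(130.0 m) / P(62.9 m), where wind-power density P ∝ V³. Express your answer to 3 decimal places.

Speed ratio: V_B/V_A = (z_B/z_A)^α = (130.0/62.9)^0.218 = (2.0668)^0.218 = 1.17148
Power-density ratio: P_B/P_A = (V_B/V_A)³ = (1.17148)³ = 1.60769

1.608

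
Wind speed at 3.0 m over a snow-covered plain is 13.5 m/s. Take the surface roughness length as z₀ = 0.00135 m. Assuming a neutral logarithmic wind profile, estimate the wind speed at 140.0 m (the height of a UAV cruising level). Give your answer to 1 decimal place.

20.2 m/s

Log law: V(z) ∝ ln(z/z₀), so V₂/V₁ = ln(z₂/z₀) / ln(z₁/z₀).
ln(140.0/0.00135) = 11.5493, ln(3.0/0.00135) = 7.7063
V₂ = 13.5 × 11.5493/7.7063 = 13.5 × 1.4987 = 20.2323 m/s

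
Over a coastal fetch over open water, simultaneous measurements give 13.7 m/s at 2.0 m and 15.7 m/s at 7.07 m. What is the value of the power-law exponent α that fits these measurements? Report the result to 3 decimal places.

Power law: V₂/V₁ = (z₂/z₁)^α ⇒ α = ln(V₂/V₁) / ln(z₂/z₁)
α = ln(15.7/13.7) / ln(7.07/2.0) = ln(1.1460) / ln(3.5350)
  = 0.13626 / 1.26271 = 0.10791

α ≈ 0.108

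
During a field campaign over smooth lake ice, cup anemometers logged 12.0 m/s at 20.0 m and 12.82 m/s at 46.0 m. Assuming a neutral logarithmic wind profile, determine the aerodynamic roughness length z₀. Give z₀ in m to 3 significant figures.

Log law: V(z) ∝ ln(z/z₀). With r = V₁/V₂ = 12.0/12.82 = 0.93604,
r · ln(z₂/z₀) = ln(z₁/z₀) ⇒ ln z₀ = (ln z₁ − r·ln z₂)/(1 − r)
ln z₀ = (2.99573 − 0.93604×3.82864) / 0.06396 = -9.1932
z₀ = exp(-9.1932) = 0.0001017 m

z₀ ≈ 0.000102 m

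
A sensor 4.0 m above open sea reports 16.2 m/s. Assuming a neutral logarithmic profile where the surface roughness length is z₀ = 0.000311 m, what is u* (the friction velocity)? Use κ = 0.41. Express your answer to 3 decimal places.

Log law: V(z) = (u*/κ) · ln(z/z₀) ⇒ u* = κ · V / ln(z/z₀)
u* = 0.41 × 16.2 / ln(4.0/0.000311) = 0.41 × 16.2 / 9.4620
   = 6.6420 / 9.4620 = 0.7020 m/s

u* ≈ 0.702 m/s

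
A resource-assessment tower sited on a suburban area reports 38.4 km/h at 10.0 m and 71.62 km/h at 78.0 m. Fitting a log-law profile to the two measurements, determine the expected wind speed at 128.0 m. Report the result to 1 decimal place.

Log law: V ∝ ln(z/z₀). From the pair, with r = V₁/V₂ = 0.53616,
ln z₀ = (ln z₁ − r·ln z₂)/(1 − r) = (2.3026 − 0.53616×4.3567)/0.46384 = -0.0718 → z₀ = 0.9307 m
V₃ = V₁ · ln(z₃/z₀)/ln(z₁/z₀) = 38.4 × 4.9239/2.3744 = 79.6305 km/h

79.6 km/h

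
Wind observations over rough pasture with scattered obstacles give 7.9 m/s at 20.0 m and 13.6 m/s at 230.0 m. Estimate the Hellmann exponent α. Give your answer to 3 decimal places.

Power law: V₂/V₁ = (z₂/z₁)^α ⇒ α = ln(V₂/V₁) / ln(z₂/z₁)
α = ln(13.6/7.9) / ln(230.0/20.0) = ln(1.7215) / ln(11.5000)
  = 0.54321 / 2.44235 = 0.22241

α ≈ 0.222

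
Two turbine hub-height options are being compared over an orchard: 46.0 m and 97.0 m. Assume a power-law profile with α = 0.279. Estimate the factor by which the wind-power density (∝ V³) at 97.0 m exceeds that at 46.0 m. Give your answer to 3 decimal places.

Speed ratio: V_B/V_A = (z_B/z_A)^α = (97.0/46.0)^0.279 = (2.1087)^0.279 = 1.23140
Power-density ratio: P_B/P_A = (V_B/V_A)³ = (1.23140)³ = 1.86724

1.867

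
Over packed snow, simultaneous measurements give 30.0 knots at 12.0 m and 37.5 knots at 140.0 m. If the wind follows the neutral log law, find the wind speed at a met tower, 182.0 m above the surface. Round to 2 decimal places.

Log law: V ∝ ln(z/z₀). From the pair, with r = V₁/V₂ = 0.80000,
ln z₀ = (ln z₁ − r·ln z₂)/(1 − r) = (2.4849 − 0.80000×4.9416)/0.20000 = -7.3420 → z₀ = 0.0006477 m
V₃ = V₁ · ln(z₃/z₀)/ln(z₁/z₀) = 30.0 × 12.5460/9.8269 = 38.3010 knots

38.30 knots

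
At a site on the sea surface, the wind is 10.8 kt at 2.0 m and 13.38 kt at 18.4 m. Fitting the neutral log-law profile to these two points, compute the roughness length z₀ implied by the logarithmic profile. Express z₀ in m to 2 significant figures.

Log law: V(z) ∝ ln(z/z₀). With r = V₁/V₂ = 10.8/13.38 = 0.80717,
r · ln(z₂/z₀) = ln(z₁/z₀) ⇒ ln z₀ = (ln z₁ − r·ln z₂)/(1 − r)
ln z₀ = (0.69315 − 0.80717×2.91235) / 0.19283 = -8.5965
z₀ = exp(-8.5965) = 0.0001847 m

z₀ ≈ 0.00018 m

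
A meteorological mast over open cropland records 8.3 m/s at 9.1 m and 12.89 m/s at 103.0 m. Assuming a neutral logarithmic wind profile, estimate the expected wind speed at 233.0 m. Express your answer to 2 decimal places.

Log law: V ∝ ln(z/z₀). From the pair, with r = V₁/V₂ = 0.64391,
ln z₀ = (ln z₁ − r·ln z₂)/(1 − r) = (2.2083 − 0.64391×4.6347)/0.35609 = -2.1794 → z₀ = 0.1131 m
V₃ = V₁ · ln(z₃/z₀)/ln(z₁/z₀) = 8.3 × 7.6305/4.3877 = 14.4342 m/s

14.43 m/s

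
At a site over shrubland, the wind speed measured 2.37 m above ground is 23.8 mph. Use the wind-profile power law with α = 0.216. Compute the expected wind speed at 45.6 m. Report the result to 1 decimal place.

45.1 mph

Power-law profile: V₂ = V₁ · (z₂/z₁)^α
V₂ = 23.8 × (45.6/2.37)^0.216 = 23.8 × (19.2405)^0.216
    = 23.8 × 1.8940 = 45.0783 mph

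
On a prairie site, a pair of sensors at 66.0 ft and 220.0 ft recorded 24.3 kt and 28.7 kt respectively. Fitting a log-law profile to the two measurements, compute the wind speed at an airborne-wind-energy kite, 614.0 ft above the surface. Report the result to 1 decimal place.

32.5 kt

Log law: V ∝ ln(z/z₀). From the pair, with r = V₁/V₂ = 0.84669,
ln z₀ = (ln z₁ − r·ln z₂)/(1 − r) = (4.1897 − 0.84669×5.3936)/0.15331 = -2.4596 → z₀ = 0.08547 ft
V₃ = V₁ · ln(z₃/z₀)/ln(z₁/z₀) = 24.3 × 8.8796/6.6492 = 32.4509 kt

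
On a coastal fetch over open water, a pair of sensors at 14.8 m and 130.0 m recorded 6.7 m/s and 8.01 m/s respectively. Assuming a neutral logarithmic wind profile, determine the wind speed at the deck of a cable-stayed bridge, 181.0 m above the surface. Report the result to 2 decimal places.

Log law: V ∝ ln(z/z₀). From the pair, with r = V₁/V₂ = 0.83645,
ln z₀ = (ln z₁ − r·ln z₂)/(1 − r) = (2.6946 − 0.83645×4.8675)/0.16355 = -8.4187 → z₀ = 0.0002207 m
V₃ = V₁ · ln(z₃/z₀)/ln(z₁/z₀) = 6.7 × 13.6172/11.1133 = 8.2095 m/s

8.21 m/s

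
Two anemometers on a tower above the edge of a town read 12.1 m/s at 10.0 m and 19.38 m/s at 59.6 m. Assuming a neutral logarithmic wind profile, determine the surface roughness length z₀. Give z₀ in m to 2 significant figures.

Log law: V(z) ∝ ln(z/z₀). With r = V₁/V₂ = 12.1/19.38 = 0.62436,
r · ln(z₂/z₀) = ln(z₁/z₀) ⇒ ln z₀ = (ln z₁ − r·ln z₂)/(1 − r)
ln z₀ = (2.30259 − 0.62436×4.08766) / 0.37564 = -0.6644
z₀ = exp(-0.6644) = 0.5146 m

z₀ ≈ 0.51 m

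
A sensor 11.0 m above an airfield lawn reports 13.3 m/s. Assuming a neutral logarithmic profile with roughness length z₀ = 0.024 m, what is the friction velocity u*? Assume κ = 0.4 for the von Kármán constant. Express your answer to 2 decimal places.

Log law: V(z) = (u*/κ) · ln(z/z₀) ⇒ u* = κ · V / ln(z/z₀)
u* = 0.4 × 13.3 / ln(11.0/0.024) = 0.4 × 13.3 / 6.1276
   = 5.3200 / 6.1276 = 0.8682 m/s

u* ≈ 0.87 m/s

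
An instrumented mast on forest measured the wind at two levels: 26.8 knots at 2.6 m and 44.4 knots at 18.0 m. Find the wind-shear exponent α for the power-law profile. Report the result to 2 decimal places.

Power law: V₂/V₁ = (z₂/z₁)^α ⇒ α = ln(V₂/V₁) / ln(z₂/z₁)
α = ln(44.4/26.8) / ln(18.0/2.6) = ln(1.6567) / ln(6.9231)
  = 0.50484 / 1.93486 = 0.26092

α ≈ 0.26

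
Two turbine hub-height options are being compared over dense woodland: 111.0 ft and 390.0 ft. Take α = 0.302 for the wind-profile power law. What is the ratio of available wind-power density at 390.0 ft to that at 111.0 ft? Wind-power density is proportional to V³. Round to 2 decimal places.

3.12

Speed ratio: V_B/V_A = (z_B/z_A)^α = (390.0/111.0)^0.302 = (3.5135)^0.302 = 1.46155
Power-density ratio: P_B/P_A = (V_B/V_A)³ = (1.46155)³ = 3.12206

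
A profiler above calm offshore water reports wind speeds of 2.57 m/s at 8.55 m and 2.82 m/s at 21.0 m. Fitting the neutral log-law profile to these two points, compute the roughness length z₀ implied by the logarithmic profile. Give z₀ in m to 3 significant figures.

z₀ ≈ 0.000832 m

Log law: V(z) ∝ ln(z/z₀). With r = V₁/V₂ = 2.57/2.82 = 0.91135,
r · ln(z₂/z₀) = ln(z₁/z₀) ⇒ ln z₀ = (ln z₁ − r·ln z₂)/(1 − r)
ln z₀ = (2.14593 − 0.91135×3.04452) / 0.08865 = -7.0916
z₀ = exp(-7.0916) = 0.0008321 m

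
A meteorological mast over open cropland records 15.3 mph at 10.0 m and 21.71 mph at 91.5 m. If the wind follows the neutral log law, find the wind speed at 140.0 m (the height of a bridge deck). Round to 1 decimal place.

22.9 mph

Log law: V ∝ ln(z/z₀). From the pair, with r = V₁/V₂ = 0.70474,
ln z₀ = (ln z₁ − r·ln z₂)/(1 − r) = (2.3026 − 0.70474×4.5163)/0.29526 = -2.9814 → z₀ = 0.05072 m
V₃ = V₁ · ln(z₃/z₀)/ln(z₁/z₀) = 15.3 × 7.9231/5.2840 = 22.9415 mph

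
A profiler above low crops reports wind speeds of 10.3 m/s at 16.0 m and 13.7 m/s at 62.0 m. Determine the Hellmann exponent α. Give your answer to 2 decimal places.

Power law: V₂/V₁ = (z₂/z₁)^α ⇒ α = ln(V₂/V₁) / ln(z₂/z₁)
α = ln(13.7/10.3) / ln(62.0/16.0) = ln(1.3301) / ln(3.8750)
  = 0.28525 / 1.35455 = 0.21059

α ≈ 0.21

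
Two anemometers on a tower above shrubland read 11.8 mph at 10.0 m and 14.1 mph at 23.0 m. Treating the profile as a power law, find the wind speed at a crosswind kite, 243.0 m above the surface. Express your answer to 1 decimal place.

First find α: α = ln(V₂/V₁)/ln(z₂/z₁) = ln(14.1/11.8)/ln(23.0/10.0) = 0.17808/0.83291 = 0.2138
Extrapolate from 23.0 m to 243.0 m: V₃ = 14.1 × (243.0/23.0)^0.2138 = 14.1 × 1.6554 = 23.3412 mph

23.3 mph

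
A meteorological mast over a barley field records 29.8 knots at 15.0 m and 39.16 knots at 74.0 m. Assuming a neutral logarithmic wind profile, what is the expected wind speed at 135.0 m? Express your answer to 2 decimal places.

Log law: V ∝ ln(z/z₀). From the pair, with r = V₁/V₂ = 0.76098,
ln z₀ = (ln z₁ − r·ln z₂)/(1 − r) = (2.7081 − 0.76098×4.3041)/0.23902 = -2.3733 → z₀ = 0.09317 m
V₃ = V₁ · ln(z₃/z₀)/ln(z₁/z₀) = 29.8 × 7.2786/5.0813 = 42.6859 knots

42.69 knots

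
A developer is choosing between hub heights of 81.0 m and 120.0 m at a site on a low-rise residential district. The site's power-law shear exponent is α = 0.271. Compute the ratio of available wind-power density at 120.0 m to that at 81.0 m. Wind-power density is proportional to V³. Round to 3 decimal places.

Speed ratio: V_B/V_A = (z_B/z_A)^α = (120.0/81.0)^0.271 = (1.4815)^0.271 = 1.11239
Power-density ratio: P_B/P_A = (V_B/V_A)³ = (1.11239)³ = 1.37650

1.376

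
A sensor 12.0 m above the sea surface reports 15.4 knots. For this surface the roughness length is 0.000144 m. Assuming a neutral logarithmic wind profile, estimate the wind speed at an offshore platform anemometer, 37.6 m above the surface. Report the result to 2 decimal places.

Log law: V(z) ∝ ln(z/z₀), so V₂/V₁ = ln(z₂/z₀) / ln(z₁/z₀).
ln(37.6/0.000144) = 12.4727, ln(12.0/0.000144) = 11.3306
V₂ = 15.4 × 12.4727/11.3306 = 15.4 × 1.1008 = 16.9523 knots

16.95 knots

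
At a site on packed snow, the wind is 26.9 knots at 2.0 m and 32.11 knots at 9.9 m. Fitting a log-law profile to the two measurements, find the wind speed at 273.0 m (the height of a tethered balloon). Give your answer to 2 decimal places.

Log law: V ∝ ln(z/z₀). From the pair, with r = V₁/V₂ = 0.83775,
ln z₀ = (ln z₁ − r·ln z₂)/(1 − r) = (0.6931 − 0.83775×2.2925)/0.16225 = -7.5647 → z₀ = 0.0005184 m
V₃ = V₁ · ln(z₃/z₀)/ln(z₁/z₀) = 26.9 × 13.1742/8.2579 = 42.9149 knots

42.91 knots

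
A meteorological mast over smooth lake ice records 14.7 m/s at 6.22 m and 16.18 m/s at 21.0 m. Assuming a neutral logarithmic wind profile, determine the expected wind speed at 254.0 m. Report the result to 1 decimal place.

Log law: V ∝ ln(z/z₀). From the pair, with r = V₁/V₂ = 0.90853,
ln z₀ = (ln z₁ − r·ln z₂)/(1 − r) = (1.8278 − 0.90853×3.0445)/0.09147 = -10.2575 → z₀ = 0.00003509 m
V₃ = V₁ · ln(z₃/z₀)/ln(z₁/z₀) = 14.7 × 15.7949/12.0853 = 19.2121 m/s

19.2 m/s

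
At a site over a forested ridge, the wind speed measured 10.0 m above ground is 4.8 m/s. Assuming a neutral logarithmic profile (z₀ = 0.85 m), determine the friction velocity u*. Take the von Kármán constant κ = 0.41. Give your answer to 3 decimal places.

Log law: V(z) = (u*/κ) · ln(z/z₀) ⇒ u* = κ · V / ln(z/z₀)
u* = 0.41 × 4.8 / ln(10.0/0.85) = 0.41 × 4.8 / 2.4651
   = 1.9680 / 2.4651 = 0.7983 m/s

u* ≈ 0.798 m/s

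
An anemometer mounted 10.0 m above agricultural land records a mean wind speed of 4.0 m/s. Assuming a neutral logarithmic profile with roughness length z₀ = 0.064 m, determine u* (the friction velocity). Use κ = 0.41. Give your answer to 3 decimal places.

Log law: V(z) = (u*/κ) · ln(z/z₀) ⇒ u* = κ · V / ln(z/z₀)
u* = 0.41 × 4.0 / ln(10.0/0.064) = 0.41 × 4.0 / 5.0515
   = 1.6400 / 5.0515 = 0.3247 m/s

u* ≈ 0.325 m/s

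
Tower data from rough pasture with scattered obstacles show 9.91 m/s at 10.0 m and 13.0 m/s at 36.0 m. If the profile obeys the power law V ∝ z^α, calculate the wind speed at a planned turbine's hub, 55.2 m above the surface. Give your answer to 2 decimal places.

First find α: α = ln(V₂/V₁)/ln(z₂/z₁) = ln(13.0/9.91)/ln(36.0/10.0) = 0.27141/1.28093 = 0.2119
Extrapolate from 36.0 m to 55.2 m: V₃ = 13.0 × (55.2/36.0)^0.2119 = 13.0 × 1.0948 = 14.2323 m/s

14.23 m/s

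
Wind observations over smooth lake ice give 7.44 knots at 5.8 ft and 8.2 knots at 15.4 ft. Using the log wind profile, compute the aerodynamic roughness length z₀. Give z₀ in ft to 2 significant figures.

Log law: V(z) ∝ ln(z/z₀). With r = V₁/V₂ = 7.44/8.2 = 0.90732,
r · ln(z₂/z₀) = ln(z₁/z₀) ⇒ ln z₀ = (ln z₁ − r·ln z₂)/(1 − r)
ln z₀ = (1.75786 − 0.90732×2.73437) / 0.09268 = -7.8017
z₀ = exp(-7.8017) = 0.0004091 ft

z₀ ≈ 0.00041 ft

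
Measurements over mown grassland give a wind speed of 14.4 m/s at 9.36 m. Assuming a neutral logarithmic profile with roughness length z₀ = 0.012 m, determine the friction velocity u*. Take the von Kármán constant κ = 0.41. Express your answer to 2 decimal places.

u* ≈ 0.89 m/s

Log law: V(z) = (u*/κ) · ln(z/z₀) ⇒ u* = κ · V / ln(z/z₀)
u* = 0.41 × 14.4 / ln(9.36/0.012) = 0.41 × 14.4 / 6.6593
   = 5.9040 / 6.6593 = 0.8866 m/s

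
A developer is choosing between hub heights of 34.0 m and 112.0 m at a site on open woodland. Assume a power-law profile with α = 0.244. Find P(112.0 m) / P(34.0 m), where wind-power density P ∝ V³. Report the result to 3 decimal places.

Speed ratio: V_B/V_A = (z_B/z_A)^α = (112.0/34.0)^0.244 = (3.2941)^0.244 = 1.33761
Power-density ratio: P_B/P_A = (V_B/V_A)³ = (1.33761)³ = 2.39323

2.393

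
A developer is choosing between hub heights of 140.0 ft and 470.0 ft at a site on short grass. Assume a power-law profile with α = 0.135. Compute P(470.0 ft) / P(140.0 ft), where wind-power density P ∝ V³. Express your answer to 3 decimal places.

Speed ratio: V_B/V_A = (z_B/z_A)^α = (470.0/140.0)^0.135 = (3.3571)^0.135 = 1.17762
Power-density ratio: P_B/P_A = (V_B/V_A)³ = (1.17762)³ = 1.63312

1.633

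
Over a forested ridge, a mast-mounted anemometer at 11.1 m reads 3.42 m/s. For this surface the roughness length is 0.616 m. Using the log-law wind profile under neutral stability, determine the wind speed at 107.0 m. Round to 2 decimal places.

Log law: V(z) ∝ ln(z/z₀), so V₂/V₁ = ln(z₂/z₀) / ln(z₁/z₀).
ln(107.0/0.616) = 5.1573, ln(11.1/0.616) = 2.8915
V₂ = 3.42 × 5.1573/2.8915 = 3.42 × 1.7836 = 6.1001 m/s

6.10 m/s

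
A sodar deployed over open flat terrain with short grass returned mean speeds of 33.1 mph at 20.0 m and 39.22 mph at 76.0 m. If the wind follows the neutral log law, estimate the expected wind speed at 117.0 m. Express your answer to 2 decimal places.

41.20 mph

Log law: V ∝ ln(z/z₀). From the pair, with r = V₁/V₂ = 0.84396,
ln z₀ = (ln z₁ − r·ln z₂)/(1 − r) = (2.9957 − 0.84396×4.3307)/0.15604 = -4.2246 → z₀ = 0.01463 m
V₃ = V₁ · ln(z₃/z₀)/ln(z₁/z₀) = 33.1 × 8.9868/7.2203 = 41.1978 mph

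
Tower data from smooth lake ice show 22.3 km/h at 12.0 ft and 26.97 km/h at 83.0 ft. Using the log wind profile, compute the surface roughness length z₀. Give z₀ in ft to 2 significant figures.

Log law: V(z) ∝ ln(z/z₀). With r = V₁/V₂ = 22.3/26.97 = 0.82684,
r · ln(z₂/z₀) = ln(z₁/z₀) ⇒ ln z₀ = (ln z₁ − r·ln z₂)/(1 − r)
ln z₀ = (2.48491 − 0.82684×4.41884) / 0.17316 = -6.7499
z₀ = exp(-6.7499) = 0.001171 ft

z₀ ≈ 0.0012 ft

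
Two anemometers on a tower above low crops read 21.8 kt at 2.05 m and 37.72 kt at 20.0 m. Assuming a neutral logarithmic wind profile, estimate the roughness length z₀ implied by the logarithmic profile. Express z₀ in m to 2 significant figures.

z₀ ≈ 0.091 m

Log law: V(z) ∝ ln(z/z₀). With r = V₁/V₂ = 21.8/37.72 = 0.57794,
r · ln(z₂/z₀) = ln(z₁/z₀) ⇒ ln z₀ = (ln z₁ − r·ln z₂)/(1 − r)
ln z₀ = (0.71784 − 0.57794×2.99573) / 0.42206 = -2.4014
z₀ = exp(-2.4014) = 0.09059 m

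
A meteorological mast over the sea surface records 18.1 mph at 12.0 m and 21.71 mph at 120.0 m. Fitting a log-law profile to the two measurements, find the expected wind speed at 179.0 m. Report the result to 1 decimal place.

Log law: V ∝ ln(z/z₀). From the pair, with r = V₁/V₂ = 0.83372,
ln z₀ = (ln z₁ − r·ln z₂)/(1 − r) = (2.4849 − 0.83372×4.7875)/0.16628 = -9.0599 → z₀ = 0.0001162 m
V₃ = V₁ · ln(z₃/z₀)/ln(z₁/z₀) = 18.1 × 14.2473/11.5448 = 22.3370 mph

22.3 mph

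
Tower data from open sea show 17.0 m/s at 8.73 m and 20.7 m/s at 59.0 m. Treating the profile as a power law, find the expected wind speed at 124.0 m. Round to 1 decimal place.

22.3 m/s

First find α: α = ln(V₂/V₁)/ln(z₂/z₁) = ln(20.7/17.0)/ln(59.0/8.73) = 0.19692/1.91077 = 0.1031
Extrapolate from 59.0 m to 124.0 m: V₃ = 20.7 × (124.0/59.0)^0.1031 = 20.7 × 1.0796 = 22.3467 m/s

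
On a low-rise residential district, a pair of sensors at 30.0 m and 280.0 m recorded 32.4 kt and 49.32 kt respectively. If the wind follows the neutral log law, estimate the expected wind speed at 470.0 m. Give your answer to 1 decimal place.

53.2 kt

Log law: V ∝ ln(z/z₀). From the pair, with r = V₁/V₂ = 0.65693,
ln z₀ = (ln z₁ − r·ln z₂)/(1 − r) = (3.4012 − 0.65693×5.6348)/0.34307 = -0.8759 → z₀ = 0.4165 m
V₃ = V₁ · ln(z₃/z₀)/ln(z₁/z₀) = 32.4 × 7.0286/4.2771 = 53.2435 kt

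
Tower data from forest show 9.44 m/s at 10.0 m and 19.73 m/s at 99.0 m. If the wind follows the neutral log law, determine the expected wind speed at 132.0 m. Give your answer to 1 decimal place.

21.0 m/s

Log law: V ∝ ln(z/z₀). From the pair, with r = V₁/V₂ = 0.47846,
ln z₀ = (ln z₁ − r·ln z₂)/(1 − r) = (2.3026 − 0.47846×4.5951)/0.52154 = 0.1994 → z₀ = 1.221 m
V₃ = V₁ · ln(z₃/z₀)/ln(z₁/z₀) = 9.44 × 4.6834/2.1032 = 21.0213 m/s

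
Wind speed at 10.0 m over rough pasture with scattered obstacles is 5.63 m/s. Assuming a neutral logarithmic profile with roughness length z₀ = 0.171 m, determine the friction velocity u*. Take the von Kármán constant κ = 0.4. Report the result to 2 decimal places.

Log law: V(z) = (u*/κ) · ln(z/z₀) ⇒ u* = κ · V / ln(z/z₀)
u* = 0.4 × 5.63 / ln(10.0/0.171) = 0.4 × 5.63 / 4.0687
   = 2.2520 / 4.0687 = 0.5535 m/s

u* ≈ 0.55 m/s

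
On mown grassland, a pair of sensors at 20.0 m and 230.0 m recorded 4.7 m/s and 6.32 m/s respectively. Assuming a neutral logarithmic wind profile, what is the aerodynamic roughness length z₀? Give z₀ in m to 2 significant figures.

Log law: V(z) ∝ ln(z/z₀). With r = V₁/V₂ = 4.7/6.32 = 0.74367,
r · ln(z₂/z₀) = ln(z₁/z₀) ⇒ ln z₀ = (ln z₁ − r·ln z₂)/(1 − r)
ln z₀ = (2.99573 − 0.74367×5.43808) / 0.25633 = -4.0901
z₀ = exp(-4.0901) = 0.01674 m

z₀ ≈ 0.017 m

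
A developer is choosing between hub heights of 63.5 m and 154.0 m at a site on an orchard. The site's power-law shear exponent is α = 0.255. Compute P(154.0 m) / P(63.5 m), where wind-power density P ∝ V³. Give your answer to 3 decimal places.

1.969

Speed ratio: V_B/V_A = (z_B/z_A)^α = (154.0/63.5)^0.255 = (2.4252)^0.255 = 1.25346
Power-density ratio: P_B/P_A = (V_B/V_A)³ = (1.25346)³ = 1.96939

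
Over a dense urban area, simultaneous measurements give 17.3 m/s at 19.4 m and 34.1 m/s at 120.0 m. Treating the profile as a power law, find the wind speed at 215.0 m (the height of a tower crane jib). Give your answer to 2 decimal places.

First find α: α = ln(V₂/V₁)/ln(z₂/z₁) = ln(34.1/17.3)/ln(120.0/19.4) = 0.67859/1.82222 = 0.3724
Extrapolate from 120.0 m to 215.0 m: V₃ = 34.1 × (215.0/120.0)^0.3724 = 34.1 × 1.2425 = 42.3708 m/s

42.37 m/s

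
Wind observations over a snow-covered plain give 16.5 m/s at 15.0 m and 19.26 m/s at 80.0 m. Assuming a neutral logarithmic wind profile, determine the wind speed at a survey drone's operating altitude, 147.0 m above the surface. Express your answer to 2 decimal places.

20.26 m/s

Log law: V ∝ ln(z/z₀). From the pair, with r = V₁/V₂ = 0.85670,
ln z₀ = (ln z₁ − r·ln z₂)/(1 − r) = (2.7081 − 0.85670×4.3820)/0.14330 = -7.2994 → z₀ = 0.0006759 m
V₃ = V₁ · ln(z₃/z₀)/ln(z₁/z₀) = 16.5 × 12.2899/10.0075 = 20.2631 m/s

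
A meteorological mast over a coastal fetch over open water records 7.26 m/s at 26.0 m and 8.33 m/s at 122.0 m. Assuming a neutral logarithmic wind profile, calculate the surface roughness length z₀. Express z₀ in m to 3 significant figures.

Log law: V(z) ∝ ln(z/z₀). With r = V₁/V₂ = 7.26/8.33 = 0.87155,
r · ln(z₂/z₀) = ln(z₁/z₀) ⇒ ln z₀ = (ln z₁ − r·ln z₂)/(1 − r)
ln z₀ = (3.25810 − 0.87155×4.80402) / 0.12845 = -7.2311
z₀ = exp(-7.2311) = 0.0007237 m

z₀ ≈ 0.000724 m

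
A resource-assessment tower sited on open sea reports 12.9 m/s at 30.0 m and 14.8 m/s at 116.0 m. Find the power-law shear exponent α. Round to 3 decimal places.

Power law: V₂/V₁ = (z₂/z₁)^α ⇒ α = ln(V₂/V₁) / ln(z₂/z₁)
α = ln(14.8/12.9) / ln(116.0/30.0) = ln(1.1473) / ln(3.8667)
  = 0.13740 / 1.35239 = 0.10160

α ≈ 0.102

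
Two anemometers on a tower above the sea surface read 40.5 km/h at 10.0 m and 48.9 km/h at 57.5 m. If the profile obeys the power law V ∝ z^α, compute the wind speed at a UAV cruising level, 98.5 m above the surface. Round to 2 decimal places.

First find α: α = ln(V₂/V₁)/ln(z₂/z₁) = ln(48.9/40.5)/ln(57.5/10.0) = 0.18848/1.74920 = 0.1077
Extrapolate from 57.5 m to 98.5 m: V₃ = 48.9 × (98.5/57.5)^0.1077 = 48.9 × 1.0597 = 51.8200 km/h

51.82 km/h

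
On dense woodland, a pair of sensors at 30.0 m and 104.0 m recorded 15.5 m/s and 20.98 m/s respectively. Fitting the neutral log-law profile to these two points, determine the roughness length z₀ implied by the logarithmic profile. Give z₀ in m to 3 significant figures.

Log law: V(z) ∝ ln(z/z₀). With r = V₁/V₂ = 15.5/20.98 = 0.73880,
r · ln(z₂/z₀) = ln(z₁/z₀) ⇒ ln z₀ = (ln z₁ − r·ln z₂)/(1 − r)
ln z₀ = (3.40120 − 0.73880×4.64439) / 0.26120 = -0.1151
z₀ = exp(-0.1151) = 0.8912 m

z₀ ≈ 0.891 m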